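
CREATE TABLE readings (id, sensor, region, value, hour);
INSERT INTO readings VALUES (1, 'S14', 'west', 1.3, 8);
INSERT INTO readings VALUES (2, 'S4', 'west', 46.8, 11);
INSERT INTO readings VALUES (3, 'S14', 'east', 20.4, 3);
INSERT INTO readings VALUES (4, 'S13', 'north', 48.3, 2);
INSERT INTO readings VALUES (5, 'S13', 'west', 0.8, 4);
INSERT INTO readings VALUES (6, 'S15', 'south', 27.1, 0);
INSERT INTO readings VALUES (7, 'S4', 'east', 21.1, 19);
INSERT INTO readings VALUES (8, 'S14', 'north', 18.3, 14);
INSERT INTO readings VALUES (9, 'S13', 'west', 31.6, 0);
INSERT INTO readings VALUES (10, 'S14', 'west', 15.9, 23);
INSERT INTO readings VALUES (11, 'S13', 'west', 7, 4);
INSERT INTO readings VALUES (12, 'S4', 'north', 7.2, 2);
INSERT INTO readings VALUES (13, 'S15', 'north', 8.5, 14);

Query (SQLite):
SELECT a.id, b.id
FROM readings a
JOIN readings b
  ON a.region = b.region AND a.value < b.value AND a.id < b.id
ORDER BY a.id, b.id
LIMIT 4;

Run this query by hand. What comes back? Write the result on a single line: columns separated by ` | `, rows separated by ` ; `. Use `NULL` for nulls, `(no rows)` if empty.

Pairs (a,b) with same region, a.value < b.value, a.id < b.id.
region groups: east:{3,7} north:{4,8,12,13} south:{6} west:{1,2,5,9,10,11}
Ordered by (a.id, b.id); first 4.

1 | 2 ; 1 | 9 ; 1 | 10 ; 1 | 11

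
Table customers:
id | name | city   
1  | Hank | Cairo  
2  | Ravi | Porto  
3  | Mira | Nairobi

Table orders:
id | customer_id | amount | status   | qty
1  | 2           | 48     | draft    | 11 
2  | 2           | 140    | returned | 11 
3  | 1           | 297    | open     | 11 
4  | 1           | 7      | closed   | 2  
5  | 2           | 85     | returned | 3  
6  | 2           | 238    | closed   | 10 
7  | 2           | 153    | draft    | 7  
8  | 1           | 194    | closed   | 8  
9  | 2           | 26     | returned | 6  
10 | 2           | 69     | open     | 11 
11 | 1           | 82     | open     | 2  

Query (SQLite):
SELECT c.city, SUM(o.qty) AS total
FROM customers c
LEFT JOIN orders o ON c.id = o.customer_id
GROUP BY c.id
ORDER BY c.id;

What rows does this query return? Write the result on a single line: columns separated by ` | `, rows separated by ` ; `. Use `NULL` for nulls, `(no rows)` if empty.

Cairo | 23 ; Porto | 59 ; Nairobi | NULL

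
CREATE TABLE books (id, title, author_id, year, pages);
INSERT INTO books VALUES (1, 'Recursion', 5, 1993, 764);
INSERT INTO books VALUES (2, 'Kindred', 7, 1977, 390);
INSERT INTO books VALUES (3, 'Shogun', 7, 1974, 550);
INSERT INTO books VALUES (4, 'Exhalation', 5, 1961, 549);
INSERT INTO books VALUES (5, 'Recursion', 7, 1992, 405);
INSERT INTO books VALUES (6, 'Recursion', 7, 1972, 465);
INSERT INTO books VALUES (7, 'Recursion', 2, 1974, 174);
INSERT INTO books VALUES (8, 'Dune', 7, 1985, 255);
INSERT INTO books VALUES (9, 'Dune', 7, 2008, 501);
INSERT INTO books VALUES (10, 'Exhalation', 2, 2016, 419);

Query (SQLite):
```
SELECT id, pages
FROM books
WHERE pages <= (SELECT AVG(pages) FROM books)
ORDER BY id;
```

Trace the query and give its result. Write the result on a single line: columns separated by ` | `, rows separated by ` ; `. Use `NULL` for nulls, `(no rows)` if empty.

Scalar subquery: AVG(pages) over all books rows = 447.2.
Keep rows where pages <= that value.

2 | 390 ; 5 | 405 ; 7 | 174 ; 8 | 255 ; 10 | 419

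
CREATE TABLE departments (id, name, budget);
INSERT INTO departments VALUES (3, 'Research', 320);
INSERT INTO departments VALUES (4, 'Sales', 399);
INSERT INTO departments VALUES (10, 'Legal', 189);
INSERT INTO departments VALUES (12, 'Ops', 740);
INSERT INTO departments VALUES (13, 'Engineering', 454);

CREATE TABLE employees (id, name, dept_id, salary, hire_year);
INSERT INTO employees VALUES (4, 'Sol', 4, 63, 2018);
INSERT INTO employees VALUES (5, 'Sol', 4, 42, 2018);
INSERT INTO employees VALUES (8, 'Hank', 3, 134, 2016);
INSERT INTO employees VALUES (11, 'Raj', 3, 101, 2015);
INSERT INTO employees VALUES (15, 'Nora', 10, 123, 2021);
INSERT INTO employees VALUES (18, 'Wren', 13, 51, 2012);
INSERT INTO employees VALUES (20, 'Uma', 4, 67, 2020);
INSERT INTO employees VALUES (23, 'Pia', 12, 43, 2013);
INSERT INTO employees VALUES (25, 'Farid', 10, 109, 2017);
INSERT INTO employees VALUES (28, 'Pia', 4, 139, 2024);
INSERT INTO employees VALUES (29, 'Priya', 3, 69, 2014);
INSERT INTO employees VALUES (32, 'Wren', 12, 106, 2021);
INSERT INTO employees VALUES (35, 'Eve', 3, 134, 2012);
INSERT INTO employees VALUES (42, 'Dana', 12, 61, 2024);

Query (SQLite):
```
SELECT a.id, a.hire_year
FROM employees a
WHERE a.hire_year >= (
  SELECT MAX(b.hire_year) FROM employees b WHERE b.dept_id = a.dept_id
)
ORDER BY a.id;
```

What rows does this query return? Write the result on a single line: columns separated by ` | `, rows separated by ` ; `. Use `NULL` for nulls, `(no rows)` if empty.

8 | 2016 ; 15 | 2021 ; 18 | 2012 ; 28 | 2024 ; 42 | 2024

For each employees row a, compute MAX(hire_year) over rows sharing a.dept_id.
Keep row a if a.hire_year >= that per-group MAX.
  dept_id=3: MAX(hire_year) = 2016
  dept_id=4: MAX(hire_year) = 2024
  dept_id=10: MAX(hire_year) = 2021
  dept_id=12: MAX(hire_year) = 2024
  dept_id=13: MAX(hire_year) = 2012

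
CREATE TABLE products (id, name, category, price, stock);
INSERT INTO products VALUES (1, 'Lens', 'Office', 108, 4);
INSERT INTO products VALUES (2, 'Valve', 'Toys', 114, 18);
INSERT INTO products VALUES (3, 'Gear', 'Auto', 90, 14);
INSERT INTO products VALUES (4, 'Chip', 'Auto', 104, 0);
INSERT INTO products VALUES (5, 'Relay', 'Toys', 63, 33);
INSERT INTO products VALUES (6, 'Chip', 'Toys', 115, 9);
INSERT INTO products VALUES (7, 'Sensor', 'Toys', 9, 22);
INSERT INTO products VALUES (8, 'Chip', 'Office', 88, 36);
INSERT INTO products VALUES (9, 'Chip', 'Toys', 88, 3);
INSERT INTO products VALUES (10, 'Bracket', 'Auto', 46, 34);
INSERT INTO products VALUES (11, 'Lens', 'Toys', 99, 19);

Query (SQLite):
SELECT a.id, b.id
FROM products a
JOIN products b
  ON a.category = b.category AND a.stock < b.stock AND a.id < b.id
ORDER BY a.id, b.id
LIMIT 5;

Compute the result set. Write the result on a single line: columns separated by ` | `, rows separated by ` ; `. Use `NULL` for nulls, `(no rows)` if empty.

1 | 8 ; 2 | 5 ; 2 | 7 ; 2 | 11 ; 3 | 10

Pairs (a,b) with same category, a.stock < b.stock, a.id < b.id.
category groups: Auto:{3,4,10} Office:{1,8} Toys:{2,5,6,7,9,11}
Ordered by (a.id, b.id); first 5.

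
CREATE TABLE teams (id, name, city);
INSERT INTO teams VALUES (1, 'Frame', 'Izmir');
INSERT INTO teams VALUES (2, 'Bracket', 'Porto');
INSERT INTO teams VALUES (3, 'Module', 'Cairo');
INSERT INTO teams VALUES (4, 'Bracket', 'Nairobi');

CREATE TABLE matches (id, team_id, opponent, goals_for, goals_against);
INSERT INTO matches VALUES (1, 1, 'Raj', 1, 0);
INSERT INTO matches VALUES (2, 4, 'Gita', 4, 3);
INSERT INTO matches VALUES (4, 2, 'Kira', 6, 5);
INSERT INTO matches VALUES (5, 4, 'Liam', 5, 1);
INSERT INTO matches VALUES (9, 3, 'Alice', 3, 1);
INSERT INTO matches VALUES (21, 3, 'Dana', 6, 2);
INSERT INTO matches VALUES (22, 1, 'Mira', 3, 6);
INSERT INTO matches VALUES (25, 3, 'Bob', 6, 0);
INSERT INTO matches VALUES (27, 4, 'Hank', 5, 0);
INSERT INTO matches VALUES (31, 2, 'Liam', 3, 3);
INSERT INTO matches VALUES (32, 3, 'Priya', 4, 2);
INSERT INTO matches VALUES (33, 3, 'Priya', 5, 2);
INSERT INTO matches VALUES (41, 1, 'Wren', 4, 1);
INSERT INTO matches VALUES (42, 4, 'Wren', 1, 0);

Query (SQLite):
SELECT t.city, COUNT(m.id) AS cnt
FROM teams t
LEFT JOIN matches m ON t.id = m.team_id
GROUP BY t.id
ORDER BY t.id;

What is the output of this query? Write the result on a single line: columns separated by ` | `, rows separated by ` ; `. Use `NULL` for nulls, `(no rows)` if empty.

Izmir | 3 ; Porto | 2 ; Cairo | 5 ; Nairobi | 4

LEFT JOIN keeps every teams row; unmatched ones get NULL for matches columns.
Group by teams.id and compute COUNT(m.id). COUNT(col) of an all-NULL group is 0.
  1: ids {1, 22, 41} → COUNT(m.id)=3
  2: ids {4, 31} → COUNT(m.id)=2
  3: ids {9, 21, 25, 32, 33} → COUNT(m.id)=5
  4: ids {2, 5, 27, 42} → COUNT(m.id)=4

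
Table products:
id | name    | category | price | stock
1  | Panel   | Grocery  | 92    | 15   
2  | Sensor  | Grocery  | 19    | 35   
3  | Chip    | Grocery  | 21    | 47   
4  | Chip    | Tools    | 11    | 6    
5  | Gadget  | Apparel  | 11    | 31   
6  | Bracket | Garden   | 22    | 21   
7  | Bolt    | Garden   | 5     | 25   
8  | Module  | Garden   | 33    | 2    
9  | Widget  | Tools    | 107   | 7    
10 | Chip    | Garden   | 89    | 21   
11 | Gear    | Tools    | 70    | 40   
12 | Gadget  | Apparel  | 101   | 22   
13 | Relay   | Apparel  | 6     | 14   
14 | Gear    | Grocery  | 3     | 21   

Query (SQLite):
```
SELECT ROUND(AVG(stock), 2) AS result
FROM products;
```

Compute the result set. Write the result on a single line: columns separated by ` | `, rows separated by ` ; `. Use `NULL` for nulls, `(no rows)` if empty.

All stock values: [15, 35, 47, 6, 31, 21, 25, 2, 7, 21, 40, 22, 14, 21].
AVG = 307 / 14 (rounded to 2 dp).

21.93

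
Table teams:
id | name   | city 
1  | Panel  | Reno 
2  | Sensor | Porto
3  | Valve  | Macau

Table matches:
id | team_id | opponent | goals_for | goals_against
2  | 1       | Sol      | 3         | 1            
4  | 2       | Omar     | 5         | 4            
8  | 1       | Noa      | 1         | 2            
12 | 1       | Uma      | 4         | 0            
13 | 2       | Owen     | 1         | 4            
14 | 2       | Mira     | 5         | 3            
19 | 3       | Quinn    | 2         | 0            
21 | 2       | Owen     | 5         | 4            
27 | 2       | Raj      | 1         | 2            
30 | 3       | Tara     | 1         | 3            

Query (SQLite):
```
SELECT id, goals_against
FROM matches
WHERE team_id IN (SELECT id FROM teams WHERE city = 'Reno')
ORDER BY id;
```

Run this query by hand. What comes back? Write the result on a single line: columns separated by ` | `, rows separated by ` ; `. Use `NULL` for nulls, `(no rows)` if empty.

Inner query: teams.id where city = 'Reno'.
Outer: keep matches rows whose team_id is in that set.
Inner query → {1}

2 | 1 ; 8 | 2 ; 12 | 0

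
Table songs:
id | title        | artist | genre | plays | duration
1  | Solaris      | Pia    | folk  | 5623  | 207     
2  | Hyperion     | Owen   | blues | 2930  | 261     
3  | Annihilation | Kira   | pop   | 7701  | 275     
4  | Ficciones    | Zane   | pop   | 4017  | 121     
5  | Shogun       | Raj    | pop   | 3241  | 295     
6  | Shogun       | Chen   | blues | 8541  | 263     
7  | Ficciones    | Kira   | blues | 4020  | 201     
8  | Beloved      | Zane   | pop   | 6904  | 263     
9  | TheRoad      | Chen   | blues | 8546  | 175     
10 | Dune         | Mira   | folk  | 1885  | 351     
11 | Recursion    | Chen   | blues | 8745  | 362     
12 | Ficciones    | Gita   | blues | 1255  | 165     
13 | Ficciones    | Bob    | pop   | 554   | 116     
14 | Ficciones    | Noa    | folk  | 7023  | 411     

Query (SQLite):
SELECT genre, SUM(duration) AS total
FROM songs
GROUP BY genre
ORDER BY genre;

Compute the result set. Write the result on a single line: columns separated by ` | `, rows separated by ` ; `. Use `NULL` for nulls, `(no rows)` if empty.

blues | 1427 ; folk | 969 ; pop | 1070

Partition songs by genre; compute SUM(duration) within each group.
  blues: ids {2, 6, 7, 9, 11, 12} → SUM(duration)=1427
  folk: ids {1, 10, 14} → SUM(duration)=969
  pop: ids {3, 4, 5, 8, 13} → SUM(duration)=1070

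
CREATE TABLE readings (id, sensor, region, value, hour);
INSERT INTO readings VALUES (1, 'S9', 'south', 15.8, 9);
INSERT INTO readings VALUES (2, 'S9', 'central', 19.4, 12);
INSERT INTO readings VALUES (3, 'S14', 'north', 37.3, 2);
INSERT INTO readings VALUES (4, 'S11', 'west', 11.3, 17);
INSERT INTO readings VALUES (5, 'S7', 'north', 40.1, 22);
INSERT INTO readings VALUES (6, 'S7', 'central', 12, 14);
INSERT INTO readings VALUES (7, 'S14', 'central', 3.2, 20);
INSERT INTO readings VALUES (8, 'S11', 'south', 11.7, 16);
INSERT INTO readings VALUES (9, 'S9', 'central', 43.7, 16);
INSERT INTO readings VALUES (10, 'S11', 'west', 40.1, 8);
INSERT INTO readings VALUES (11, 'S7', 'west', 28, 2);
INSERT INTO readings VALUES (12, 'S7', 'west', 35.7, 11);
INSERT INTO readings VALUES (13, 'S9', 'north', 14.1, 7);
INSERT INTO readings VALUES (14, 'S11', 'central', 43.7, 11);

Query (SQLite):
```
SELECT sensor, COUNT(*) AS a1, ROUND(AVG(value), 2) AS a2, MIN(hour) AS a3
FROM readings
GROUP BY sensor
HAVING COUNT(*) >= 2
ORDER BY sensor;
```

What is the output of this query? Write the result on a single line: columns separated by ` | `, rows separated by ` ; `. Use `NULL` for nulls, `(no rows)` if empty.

Group readings by sensor.
Per group compute: COUNT(*), ROUND(AVG(value), 2), MIN(hour).
HAVING: drop groups with fewer than 2 rows.
  S11: ids {4, 8, 10, 14} → COUNT(*)=4, ROUND(AVG(value), 2)=26.7, MIN(hour)=8
  S14: ids {3, 7} → COUNT(*)=2, ROUND(AVG(value), 2)=20.25, MIN(hour)=2
  S7: ids {5, 6, 11, 12} → COUNT(*)=4, ROUND(AVG(value), 2)=28.95, MIN(hour)=2
  S9: ids {1, 2, 9, 13} → COUNT(*)=4, ROUND(AVG(value), 2)=23.25, MIN(hour)=7

S11 | 4 | 26.7 | 8 ; S14 | 2 | 20.25 | 2 ; S7 | 4 | 28.95 | 2 ; S9 | 4 | 23.25 | 7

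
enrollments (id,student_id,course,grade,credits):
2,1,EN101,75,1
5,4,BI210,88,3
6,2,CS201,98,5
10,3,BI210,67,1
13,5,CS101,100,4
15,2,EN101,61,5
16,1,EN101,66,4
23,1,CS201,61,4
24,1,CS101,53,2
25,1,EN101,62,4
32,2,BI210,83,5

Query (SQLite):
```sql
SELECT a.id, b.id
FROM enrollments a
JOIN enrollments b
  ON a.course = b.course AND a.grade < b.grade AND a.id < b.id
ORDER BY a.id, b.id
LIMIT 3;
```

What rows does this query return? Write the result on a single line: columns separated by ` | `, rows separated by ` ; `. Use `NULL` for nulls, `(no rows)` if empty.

Pairs (a,b) with same course, a.grade < b.grade, a.id < b.id.
course groups: BI210:{5,10,32} CS101:{13,24} CS201:{6,23} EN101:{2,15,16,25}
Ordered by (a.id, b.id); first 3.

10 | 32 ; 15 | 16 ; 15 | 25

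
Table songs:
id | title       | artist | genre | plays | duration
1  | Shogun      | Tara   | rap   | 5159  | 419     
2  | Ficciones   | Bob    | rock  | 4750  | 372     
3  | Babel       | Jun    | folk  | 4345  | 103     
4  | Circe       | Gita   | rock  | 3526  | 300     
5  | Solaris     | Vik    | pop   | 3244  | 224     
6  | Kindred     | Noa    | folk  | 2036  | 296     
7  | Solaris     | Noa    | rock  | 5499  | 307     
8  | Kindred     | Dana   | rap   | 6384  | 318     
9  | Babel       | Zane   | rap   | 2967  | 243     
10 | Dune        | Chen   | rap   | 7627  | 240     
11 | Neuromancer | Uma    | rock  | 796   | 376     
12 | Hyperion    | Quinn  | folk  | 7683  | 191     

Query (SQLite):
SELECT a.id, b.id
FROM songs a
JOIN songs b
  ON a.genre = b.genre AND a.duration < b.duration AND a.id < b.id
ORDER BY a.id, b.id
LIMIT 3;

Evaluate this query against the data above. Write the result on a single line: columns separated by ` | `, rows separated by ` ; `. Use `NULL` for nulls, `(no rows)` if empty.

2 | 11 ; 3 | 6 ; 3 | 12

Pairs (a,b) with same genre, a.duration < b.duration, a.id < b.id.
genre groups: folk:{3,6,12} pop:{5} rap:{1,8,9,10} rock:{2,4,7,11}
Ordered by (a.id, b.id); first 3.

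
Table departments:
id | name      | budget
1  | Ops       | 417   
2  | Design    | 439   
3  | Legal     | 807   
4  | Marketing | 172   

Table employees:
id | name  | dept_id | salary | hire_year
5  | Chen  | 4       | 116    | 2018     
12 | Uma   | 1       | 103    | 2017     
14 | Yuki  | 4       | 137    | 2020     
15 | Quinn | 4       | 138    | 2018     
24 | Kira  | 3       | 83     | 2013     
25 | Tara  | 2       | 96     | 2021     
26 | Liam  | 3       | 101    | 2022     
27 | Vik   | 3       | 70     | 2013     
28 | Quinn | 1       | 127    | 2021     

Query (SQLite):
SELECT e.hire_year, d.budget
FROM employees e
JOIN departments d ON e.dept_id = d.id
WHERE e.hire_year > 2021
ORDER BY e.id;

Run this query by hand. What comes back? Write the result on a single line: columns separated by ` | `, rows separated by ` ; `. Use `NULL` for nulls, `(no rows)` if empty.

2022 | 807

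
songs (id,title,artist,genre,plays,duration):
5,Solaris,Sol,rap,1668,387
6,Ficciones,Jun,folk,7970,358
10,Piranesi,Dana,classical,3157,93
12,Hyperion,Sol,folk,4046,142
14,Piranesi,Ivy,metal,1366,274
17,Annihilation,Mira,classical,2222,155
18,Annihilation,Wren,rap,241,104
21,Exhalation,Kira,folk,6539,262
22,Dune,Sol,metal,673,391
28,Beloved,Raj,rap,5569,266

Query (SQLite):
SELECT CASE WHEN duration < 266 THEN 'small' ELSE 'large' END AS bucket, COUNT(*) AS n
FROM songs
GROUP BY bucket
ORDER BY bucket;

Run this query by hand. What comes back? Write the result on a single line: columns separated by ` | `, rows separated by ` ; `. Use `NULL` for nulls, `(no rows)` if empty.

large | 5 ; small | 5

Bucket rows by duration < 266 → 'small' else 'large'; count each bucket.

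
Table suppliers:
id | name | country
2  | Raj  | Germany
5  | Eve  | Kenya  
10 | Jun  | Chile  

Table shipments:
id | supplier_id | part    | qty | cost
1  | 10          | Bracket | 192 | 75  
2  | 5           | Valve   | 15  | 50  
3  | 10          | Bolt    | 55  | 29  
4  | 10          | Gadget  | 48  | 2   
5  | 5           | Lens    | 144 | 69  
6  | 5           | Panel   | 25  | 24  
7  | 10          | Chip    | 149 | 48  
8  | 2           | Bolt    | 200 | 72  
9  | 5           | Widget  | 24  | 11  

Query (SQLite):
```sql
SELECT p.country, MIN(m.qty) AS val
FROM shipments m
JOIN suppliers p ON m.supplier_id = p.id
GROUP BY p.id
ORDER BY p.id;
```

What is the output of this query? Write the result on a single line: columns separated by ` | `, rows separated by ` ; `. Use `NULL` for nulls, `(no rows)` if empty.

Germany | 200 ; Kenya | 15 ; Chile | 48

Join each shipments row to its suppliers via supplier_id.
Group joined rows by suppliers.id; compute MIN(m.qty) per group.
  2: ids {8} → MIN(m.qty)=200
  5: ids {2, 5, 6, 9} → MIN(m.qty)=15
  10: ids {1, 3, 4, 7} → MIN(m.qty)=48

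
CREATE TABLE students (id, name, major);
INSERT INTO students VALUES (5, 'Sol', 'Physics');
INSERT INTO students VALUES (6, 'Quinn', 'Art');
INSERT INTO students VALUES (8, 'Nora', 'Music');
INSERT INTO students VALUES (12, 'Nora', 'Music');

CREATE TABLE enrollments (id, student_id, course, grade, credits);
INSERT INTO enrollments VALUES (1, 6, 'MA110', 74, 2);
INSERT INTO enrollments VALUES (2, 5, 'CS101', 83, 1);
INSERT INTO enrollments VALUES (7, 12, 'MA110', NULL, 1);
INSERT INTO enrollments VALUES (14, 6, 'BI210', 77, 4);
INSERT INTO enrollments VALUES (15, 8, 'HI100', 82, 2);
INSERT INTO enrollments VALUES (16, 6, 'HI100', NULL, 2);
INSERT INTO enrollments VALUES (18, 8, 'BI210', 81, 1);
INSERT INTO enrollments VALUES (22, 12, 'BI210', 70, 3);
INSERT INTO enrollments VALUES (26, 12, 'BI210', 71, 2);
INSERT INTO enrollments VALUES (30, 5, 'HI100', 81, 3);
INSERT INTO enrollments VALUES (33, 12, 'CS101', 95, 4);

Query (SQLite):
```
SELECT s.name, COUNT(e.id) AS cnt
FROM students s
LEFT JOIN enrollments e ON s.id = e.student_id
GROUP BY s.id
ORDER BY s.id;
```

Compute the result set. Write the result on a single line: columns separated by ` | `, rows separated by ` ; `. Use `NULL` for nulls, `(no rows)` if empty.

LEFT JOIN keeps every students row; unmatched ones get NULL for enrollments columns.
Group by students.id and compute COUNT(e.id). COUNT(col) of an all-NULL group is 0.
  5: ids {2, 30} → COUNT(e.id)=2
  6: ids {1, 14, 16} → COUNT(e.id)=3
  8: ids {15, 18} → COUNT(e.id)=2
  12: ids {7, 22, 26, 33} → COUNT(e.id)=4

Sol | 2 ; Quinn | 3 ; Nora | 2 ; Nora | 4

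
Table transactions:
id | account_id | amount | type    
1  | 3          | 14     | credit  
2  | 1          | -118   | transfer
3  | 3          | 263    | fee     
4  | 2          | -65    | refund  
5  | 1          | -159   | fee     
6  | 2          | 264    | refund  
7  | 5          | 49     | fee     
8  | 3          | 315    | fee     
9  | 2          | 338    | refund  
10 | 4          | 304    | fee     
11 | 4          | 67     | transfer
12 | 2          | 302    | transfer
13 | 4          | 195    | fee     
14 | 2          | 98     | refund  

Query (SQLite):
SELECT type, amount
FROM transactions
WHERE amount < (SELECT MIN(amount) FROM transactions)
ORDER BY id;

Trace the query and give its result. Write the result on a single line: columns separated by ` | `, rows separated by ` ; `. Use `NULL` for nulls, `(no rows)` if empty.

Scalar subquery: MIN(amount) over all transactions rows = -159.
Keep rows where amount < that value.

(no rows)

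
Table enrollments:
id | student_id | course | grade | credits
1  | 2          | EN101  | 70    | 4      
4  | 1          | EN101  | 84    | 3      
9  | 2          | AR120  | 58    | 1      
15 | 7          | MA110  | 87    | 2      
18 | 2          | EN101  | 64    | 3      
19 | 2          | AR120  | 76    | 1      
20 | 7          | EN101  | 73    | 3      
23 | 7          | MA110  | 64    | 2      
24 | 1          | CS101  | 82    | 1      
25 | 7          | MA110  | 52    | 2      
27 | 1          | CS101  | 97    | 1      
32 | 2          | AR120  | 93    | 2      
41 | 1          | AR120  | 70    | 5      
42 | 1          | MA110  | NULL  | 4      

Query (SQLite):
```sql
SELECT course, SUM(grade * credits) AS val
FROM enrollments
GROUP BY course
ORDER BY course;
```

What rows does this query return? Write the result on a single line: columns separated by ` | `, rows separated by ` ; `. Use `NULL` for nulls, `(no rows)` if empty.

AR120 | 670 ; CS101 | 179 ; EN101 | 943 ; MA110 | 406

For each row compute grade * credits.
Group by course; take SUM of the expression per group.
  AR120: ids {9, 19, 32, 41} → SUM(grade * credits)=670
  CS101: ids {24, 27} → SUM(grade * credits)=179
  EN101: ids {1, 4, 18, 20} → SUM(grade * credits)=943
  MA110: ids {15, 23, 25, 42} → SUM(grade * credits)=406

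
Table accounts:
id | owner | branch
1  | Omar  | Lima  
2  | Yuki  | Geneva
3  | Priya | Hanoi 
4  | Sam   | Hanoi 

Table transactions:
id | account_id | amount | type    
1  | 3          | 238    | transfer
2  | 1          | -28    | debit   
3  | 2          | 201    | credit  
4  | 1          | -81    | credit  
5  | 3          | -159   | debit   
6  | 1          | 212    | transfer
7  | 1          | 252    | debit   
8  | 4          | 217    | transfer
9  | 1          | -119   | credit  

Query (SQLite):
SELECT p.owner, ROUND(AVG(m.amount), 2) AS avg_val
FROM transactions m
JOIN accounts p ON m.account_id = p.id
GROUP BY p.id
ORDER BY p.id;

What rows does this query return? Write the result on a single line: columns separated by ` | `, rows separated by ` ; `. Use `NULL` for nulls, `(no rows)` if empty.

Join each transactions row to its accounts via account_id.
Group joined rows by accounts.id; compute ROUND(AVG(m.amount), 2) per group.
  1: ids {2, 4, 6, 7, 9} → ROUND(AVG(m.amount), 2)=47.2
  2: ids {3} → ROUND(AVG(m.amount), 2)=201
  3: ids {1, 5} → ROUND(AVG(m.amount), 2)=39.5
  4: ids {8} → ROUND(AVG(m.amount), 2)=217

Omar | 47.2 ; Yuki | 201 ; Priya | 39.5 ; Sam | 217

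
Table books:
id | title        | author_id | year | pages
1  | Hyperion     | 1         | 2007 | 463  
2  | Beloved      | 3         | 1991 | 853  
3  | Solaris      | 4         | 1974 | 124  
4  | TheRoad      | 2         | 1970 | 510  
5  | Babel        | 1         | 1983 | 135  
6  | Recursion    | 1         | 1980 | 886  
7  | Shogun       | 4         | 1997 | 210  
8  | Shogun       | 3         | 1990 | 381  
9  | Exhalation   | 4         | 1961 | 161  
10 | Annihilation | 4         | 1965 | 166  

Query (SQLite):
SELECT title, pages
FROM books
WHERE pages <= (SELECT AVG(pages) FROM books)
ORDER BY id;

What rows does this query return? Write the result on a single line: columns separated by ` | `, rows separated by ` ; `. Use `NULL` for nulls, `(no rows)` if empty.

Solaris | 124 ; Babel | 135 ; Shogun | 210 ; Shogun | 381 ; Exhalation | 161 ; Annihilation | 166

Scalar subquery: AVG(pages) over all books rows = 388.9.
Keep rows where pages <= that value.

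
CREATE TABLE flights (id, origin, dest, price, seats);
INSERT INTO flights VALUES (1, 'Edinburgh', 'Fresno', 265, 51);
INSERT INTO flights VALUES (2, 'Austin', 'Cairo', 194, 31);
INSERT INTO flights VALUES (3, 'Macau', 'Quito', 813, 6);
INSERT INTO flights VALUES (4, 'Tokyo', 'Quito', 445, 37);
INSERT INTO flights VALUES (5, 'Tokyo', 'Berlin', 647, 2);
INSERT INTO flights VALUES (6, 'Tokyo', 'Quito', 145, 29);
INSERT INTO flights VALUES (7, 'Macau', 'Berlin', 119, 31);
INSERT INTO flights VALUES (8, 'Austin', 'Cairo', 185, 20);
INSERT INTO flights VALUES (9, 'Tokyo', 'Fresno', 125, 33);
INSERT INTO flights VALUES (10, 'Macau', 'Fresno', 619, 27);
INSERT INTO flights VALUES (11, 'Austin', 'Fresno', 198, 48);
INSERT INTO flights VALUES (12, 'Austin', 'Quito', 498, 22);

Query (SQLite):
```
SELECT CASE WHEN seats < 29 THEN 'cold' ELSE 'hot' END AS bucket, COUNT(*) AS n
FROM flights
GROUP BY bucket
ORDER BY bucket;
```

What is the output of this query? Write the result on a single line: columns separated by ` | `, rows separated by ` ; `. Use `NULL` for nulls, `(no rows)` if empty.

Bucket rows by seats < 29 → 'cold' else 'hot'; count each bucket.

cold | 5 ; hot | 7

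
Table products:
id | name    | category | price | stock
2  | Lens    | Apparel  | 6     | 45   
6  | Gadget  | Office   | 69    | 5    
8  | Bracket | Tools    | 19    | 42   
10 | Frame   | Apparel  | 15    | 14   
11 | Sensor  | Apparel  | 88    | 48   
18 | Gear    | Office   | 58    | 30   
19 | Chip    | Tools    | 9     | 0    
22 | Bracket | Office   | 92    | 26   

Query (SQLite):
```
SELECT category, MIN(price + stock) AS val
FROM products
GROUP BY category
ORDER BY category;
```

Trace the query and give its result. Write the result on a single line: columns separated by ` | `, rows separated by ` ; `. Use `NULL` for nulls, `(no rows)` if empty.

For each row compute price + stock.
Group by category; take MIN of the expression per group.
  Apparel: ids {2, 10, 11} → MIN(price + stock)=29
  Office: ids {6, 18, 22} → MIN(price + stock)=74
  Tools: ids {8, 19} → MIN(price + stock)=9

Apparel | 29 ; Office | 74 ; Tools | 9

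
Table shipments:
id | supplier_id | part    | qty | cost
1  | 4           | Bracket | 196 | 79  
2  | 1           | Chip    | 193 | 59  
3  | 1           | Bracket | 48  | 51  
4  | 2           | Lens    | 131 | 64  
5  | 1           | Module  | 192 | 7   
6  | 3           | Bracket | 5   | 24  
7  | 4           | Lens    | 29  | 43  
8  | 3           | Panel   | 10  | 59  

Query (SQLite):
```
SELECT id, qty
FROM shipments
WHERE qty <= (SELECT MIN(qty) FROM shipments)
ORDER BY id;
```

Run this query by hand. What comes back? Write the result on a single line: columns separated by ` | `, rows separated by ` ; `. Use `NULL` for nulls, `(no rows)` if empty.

Scalar subquery: MIN(qty) over all shipments rows = 5.
Keep rows where qty <= that value.

6 | 5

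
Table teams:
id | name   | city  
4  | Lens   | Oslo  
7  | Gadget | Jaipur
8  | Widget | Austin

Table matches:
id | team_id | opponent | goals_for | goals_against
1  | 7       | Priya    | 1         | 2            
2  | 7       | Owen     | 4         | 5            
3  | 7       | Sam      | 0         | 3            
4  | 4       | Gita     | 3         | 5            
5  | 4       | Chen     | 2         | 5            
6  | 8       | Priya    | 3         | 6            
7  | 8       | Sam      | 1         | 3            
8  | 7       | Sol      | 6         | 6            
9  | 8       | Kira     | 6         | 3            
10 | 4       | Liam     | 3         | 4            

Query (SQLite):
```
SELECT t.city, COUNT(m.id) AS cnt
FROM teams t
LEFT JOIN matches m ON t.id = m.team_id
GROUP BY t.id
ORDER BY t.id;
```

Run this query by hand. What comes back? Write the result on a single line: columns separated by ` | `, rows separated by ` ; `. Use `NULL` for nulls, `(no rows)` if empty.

LEFT JOIN keeps every teams row; unmatched ones get NULL for matches columns.
Group by teams.id and compute COUNT(m.id). COUNT(col) of an all-NULL group is 0.
  4: ids {4, 5, 10} → COUNT(m.id)=3
  7: ids {1, 2, 3, 8} → COUNT(m.id)=4
  8: ids {6, 7, 9} → COUNT(m.id)=3

Oslo | 3 ; Jaipur | 4 ; Austin | 3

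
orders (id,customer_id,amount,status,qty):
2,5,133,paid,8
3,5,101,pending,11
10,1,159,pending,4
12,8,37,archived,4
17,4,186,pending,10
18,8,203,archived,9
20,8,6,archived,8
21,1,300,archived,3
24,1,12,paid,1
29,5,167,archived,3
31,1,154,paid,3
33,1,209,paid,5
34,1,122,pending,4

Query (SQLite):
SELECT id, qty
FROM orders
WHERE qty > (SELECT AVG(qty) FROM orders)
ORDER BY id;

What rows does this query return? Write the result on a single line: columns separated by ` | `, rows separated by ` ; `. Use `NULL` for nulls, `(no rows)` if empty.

2 | 8 ; 3 | 11 ; 17 | 10 ; 18 | 9 ; 20 | 8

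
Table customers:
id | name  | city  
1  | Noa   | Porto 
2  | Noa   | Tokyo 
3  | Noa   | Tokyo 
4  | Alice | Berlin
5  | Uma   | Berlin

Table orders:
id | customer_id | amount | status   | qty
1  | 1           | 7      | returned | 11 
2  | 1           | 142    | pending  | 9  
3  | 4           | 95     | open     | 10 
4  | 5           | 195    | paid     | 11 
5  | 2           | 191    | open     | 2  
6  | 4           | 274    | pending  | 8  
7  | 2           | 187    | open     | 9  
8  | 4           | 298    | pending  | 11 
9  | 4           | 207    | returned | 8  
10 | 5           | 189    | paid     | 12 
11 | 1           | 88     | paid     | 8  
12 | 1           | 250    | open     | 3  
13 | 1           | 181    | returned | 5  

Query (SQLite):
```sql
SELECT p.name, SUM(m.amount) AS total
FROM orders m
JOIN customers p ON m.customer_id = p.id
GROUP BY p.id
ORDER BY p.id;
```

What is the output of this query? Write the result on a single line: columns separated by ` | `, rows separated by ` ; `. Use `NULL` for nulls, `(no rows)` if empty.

Noa | 668 ; Noa | 378 ; Alice | 874 ; Uma | 384

Join each orders row to its customers via customer_id.
Group joined rows by customers.id; compute SUM(m.amount) per group.
  1: ids {1, 2, 11, 12, 13} → SUM(m.amount)=668
  2: ids {5, 7} → SUM(m.amount)=378
  4: ids {3, 6, 8, 9} → SUM(m.amount)=874
  5: ids {4, 10} → SUM(m.amount)=384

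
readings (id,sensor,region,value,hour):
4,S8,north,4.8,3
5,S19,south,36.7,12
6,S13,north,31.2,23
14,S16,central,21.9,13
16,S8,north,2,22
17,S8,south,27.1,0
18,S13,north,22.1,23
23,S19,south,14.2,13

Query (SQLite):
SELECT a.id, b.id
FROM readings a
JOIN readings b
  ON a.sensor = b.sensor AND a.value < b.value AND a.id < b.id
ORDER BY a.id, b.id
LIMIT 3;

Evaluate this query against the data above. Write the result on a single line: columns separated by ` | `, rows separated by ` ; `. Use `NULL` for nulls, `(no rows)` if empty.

4 | 17 ; 16 | 17

Pairs (a,b) with same sensor, a.value < b.value, a.id < b.id.
sensor groups: S13:{6,18} S16:{14} S19:{5,23} S8:{4,16,17}
Ordered by (a.id, b.id); first 3.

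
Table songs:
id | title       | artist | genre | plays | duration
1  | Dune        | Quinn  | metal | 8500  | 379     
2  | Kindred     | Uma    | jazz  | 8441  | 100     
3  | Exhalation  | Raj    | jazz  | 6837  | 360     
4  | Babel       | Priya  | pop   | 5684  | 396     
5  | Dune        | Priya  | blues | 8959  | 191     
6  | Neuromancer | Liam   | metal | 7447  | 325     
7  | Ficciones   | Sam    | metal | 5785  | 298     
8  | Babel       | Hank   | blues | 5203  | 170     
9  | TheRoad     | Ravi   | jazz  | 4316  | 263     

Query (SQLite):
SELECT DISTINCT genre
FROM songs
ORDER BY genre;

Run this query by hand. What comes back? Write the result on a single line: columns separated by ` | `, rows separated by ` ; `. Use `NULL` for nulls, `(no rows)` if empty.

blues ; jazz ; metal ; pop

Collect distinct genre values from songs.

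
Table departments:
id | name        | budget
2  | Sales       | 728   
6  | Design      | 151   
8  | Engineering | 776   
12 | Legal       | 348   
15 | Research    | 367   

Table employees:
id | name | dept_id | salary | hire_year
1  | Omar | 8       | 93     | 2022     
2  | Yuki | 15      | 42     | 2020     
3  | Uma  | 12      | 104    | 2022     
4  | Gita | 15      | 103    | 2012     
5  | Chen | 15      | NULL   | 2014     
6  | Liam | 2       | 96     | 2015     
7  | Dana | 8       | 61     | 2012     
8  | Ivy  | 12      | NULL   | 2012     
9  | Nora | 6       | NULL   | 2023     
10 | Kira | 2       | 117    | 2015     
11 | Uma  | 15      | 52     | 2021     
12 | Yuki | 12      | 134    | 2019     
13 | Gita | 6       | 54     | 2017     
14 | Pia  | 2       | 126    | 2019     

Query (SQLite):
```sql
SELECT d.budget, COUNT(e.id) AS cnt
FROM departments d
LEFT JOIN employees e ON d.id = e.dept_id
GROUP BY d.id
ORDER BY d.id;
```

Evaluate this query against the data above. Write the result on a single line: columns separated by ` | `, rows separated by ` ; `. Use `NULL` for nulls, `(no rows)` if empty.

728 | 3 ; 151 | 2 ; 776 | 2 ; 348 | 3 ; 367 | 4

LEFT JOIN keeps every departments row; unmatched ones get NULL for employees columns.
Group by departments.id and compute COUNT(e.id). COUNT(col) of an all-NULL group is 0.
  2: ids {6, 10, 14} → COUNT(e.id)=3
  6: ids {9, 13} → COUNT(e.id)=2
  8: ids {1, 7} → COUNT(e.id)=2
  12: ids {3, 8, 12} → COUNT(e.id)=3
  15: ids {2, 4, 5, 11} → COUNT(e.id)=4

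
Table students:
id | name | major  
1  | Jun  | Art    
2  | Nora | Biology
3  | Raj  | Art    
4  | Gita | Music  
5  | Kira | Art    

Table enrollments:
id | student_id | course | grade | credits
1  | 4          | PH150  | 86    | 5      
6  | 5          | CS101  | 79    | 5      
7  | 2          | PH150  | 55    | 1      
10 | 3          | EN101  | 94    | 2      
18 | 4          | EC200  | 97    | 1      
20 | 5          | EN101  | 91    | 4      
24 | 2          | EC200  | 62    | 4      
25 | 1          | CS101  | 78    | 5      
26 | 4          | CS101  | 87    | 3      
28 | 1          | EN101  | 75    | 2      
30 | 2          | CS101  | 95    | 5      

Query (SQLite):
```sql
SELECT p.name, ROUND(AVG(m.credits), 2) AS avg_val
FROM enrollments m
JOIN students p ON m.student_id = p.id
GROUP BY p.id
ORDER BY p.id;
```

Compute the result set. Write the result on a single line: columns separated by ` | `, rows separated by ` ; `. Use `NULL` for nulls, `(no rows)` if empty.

Join each enrollments row to its students via student_id.
Group joined rows by students.id; compute ROUND(AVG(m.credits), 2) per group.
  1: ids {25, 28} → ROUND(AVG(m.credits), 2)=3.5
  2: ids {7, 24, 30} → ROUND(AVG(m.credits), 2)=3.33
  3: ids {10} → ROUND(AVG(m.credits), 2)=2
  4: ids {1, 18, 26} → ROUND(AVG(m.credits), 2)=3
  5: ids {6, 20} → ROUND(AVG(m.credits), 2)=4.5

Jun | 3.5 ; Nora | 3.33 ; Raj | 2 ; Gita | 3 ; Kira | 4.5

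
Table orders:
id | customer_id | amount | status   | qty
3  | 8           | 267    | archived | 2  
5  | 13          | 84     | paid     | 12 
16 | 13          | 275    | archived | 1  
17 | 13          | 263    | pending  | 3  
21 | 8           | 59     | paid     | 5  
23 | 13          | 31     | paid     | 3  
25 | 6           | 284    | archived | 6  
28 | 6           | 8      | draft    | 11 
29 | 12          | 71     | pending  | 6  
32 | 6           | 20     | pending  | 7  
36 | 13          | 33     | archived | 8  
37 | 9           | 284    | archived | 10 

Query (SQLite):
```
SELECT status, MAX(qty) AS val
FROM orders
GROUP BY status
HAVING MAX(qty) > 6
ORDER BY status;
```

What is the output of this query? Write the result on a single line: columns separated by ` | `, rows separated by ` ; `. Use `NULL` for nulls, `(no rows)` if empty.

archived | 10 ; draft | 11 ; paid | 12 ; pending | 7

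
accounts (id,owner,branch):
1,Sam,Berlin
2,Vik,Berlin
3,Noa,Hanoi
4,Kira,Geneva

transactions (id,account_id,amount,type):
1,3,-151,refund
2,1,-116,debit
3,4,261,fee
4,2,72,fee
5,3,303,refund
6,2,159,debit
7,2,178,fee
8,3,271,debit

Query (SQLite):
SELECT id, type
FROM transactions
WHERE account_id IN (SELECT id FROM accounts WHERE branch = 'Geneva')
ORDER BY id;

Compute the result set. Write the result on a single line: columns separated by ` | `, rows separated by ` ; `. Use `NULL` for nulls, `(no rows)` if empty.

3 | fee

Inner query: accounts.id where branch = 'Geneva'.
Outer: keep transactions rows whose account_id is in that set.
Inner query → {4}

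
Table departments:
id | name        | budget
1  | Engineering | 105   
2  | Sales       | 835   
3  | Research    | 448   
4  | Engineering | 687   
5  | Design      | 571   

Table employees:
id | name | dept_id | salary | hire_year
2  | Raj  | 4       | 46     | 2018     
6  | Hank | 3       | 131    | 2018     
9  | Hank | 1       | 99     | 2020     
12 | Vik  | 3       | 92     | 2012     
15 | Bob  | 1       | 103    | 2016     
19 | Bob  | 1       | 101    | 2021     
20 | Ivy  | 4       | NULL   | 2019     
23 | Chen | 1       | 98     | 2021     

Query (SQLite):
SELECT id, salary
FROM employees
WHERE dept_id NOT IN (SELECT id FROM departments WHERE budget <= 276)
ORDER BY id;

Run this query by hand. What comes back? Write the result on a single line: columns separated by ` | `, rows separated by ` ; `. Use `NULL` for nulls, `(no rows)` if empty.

2 | 46 ; 6 | 131 ; 12 | 92 ; 20 | NULL

Inner query: departments.id where budget <= 276.
Outer: keep employees rows whose dept_id is not in that set.
Inner query → {1}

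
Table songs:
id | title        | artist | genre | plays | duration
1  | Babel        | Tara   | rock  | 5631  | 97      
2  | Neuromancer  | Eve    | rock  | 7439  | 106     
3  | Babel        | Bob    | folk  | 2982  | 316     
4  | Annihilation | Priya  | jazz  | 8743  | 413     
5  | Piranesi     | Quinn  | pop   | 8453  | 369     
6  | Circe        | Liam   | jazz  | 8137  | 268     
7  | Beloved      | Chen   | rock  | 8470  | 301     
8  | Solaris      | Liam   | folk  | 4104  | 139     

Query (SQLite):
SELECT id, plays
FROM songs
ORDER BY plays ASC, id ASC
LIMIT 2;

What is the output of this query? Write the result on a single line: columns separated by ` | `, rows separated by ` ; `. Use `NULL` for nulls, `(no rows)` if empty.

3 | 2982 ; 8 | 4104

Sort by plays asc, tiebreak id asc: (2982, id=3), (4104, id=8), (5631, id=1), (7439, id=2), (8137, id=6) …. Take first 2.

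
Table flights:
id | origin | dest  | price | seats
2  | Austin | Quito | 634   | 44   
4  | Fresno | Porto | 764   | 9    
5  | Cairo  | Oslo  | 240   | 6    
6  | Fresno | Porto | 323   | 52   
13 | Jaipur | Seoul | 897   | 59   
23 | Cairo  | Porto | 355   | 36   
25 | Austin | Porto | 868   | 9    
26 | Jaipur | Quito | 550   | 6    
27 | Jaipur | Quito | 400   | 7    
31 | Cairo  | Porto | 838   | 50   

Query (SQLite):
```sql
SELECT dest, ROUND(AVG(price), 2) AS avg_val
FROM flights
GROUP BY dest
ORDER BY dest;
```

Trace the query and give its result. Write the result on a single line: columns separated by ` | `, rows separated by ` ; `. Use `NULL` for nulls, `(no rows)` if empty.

Oslo | 240 ; Porto | 629.6 ; Quito | 528 ; Seoul | 897

Partition flights by dest; compute ROUND(AVG(price), 2) within each group.
  Oslo: ids {5} → ROUND(AVG(price), 2)=240
  Porto: ids {4, 6, 23, 25, 31} → ROUND(AVG(price), 2)=629.6
  Quito: ids {2, 26, 27} → ROUND(AVG(price), 2)=528
  Seoul: ids {13} → ROUND(AVG(price), 2)=897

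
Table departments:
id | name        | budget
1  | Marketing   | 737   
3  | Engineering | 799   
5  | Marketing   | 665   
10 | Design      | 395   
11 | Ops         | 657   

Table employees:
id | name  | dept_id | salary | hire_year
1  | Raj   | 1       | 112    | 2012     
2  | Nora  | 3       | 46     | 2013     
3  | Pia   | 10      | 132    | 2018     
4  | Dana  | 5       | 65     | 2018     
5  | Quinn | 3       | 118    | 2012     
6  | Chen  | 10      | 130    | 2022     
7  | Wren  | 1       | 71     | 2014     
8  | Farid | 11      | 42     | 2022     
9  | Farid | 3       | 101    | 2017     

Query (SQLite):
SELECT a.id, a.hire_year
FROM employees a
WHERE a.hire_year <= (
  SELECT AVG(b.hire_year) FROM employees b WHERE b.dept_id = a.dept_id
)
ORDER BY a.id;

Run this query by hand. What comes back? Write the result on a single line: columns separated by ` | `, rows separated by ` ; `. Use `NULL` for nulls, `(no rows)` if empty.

1 | 2012 ; 2 | 2013 ; 3 | 2018 ; 4 | 2018 ; 5 | 2012 ; 8 | 2022

For each employees row a, compute AVG(hire_year) over rows sharing a.dept_id.
Keep row a if a.hire_year <= that per-group AVG.
  dept_id=1: AVG(hire_year) = 2013.0
  dept_id=3: AVG(hire_year) = 2014.0
  dept_id=5: AVG(hire_year) = 2018.0
  dept_id=10: AVG(hire_year) = 2020.0
  dept_id=11: AVG(hire_year) = 2022.0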